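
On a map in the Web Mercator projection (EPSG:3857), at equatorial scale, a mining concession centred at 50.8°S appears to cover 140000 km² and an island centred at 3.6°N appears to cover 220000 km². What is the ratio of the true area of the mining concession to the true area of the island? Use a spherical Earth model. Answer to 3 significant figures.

0.255

Mercator's areal exaggeration is sec²φ; hence true area = (apparent area) · cos²φ.
True area of mining concession: 140000 × cos²(50.8°) = 140000 × 0.3995 = 55920 km².
True area of island: 220000 × cos²(3.6°) = 220000 × 0.9961 = 219100 km².
Ratio = 55920 / 219100 ≈ 0.255.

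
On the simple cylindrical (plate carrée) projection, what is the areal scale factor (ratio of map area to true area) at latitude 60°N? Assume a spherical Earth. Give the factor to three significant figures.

For the equirectangular projection with φ₀ = 0 (plate carrée), h = 1 along meridians and k = sec φ along parallels.
Areal scale = h·k = 1 × sec φ; at 60°, h = 1.000, k = 2.000, so h·k = 2.000.

2.00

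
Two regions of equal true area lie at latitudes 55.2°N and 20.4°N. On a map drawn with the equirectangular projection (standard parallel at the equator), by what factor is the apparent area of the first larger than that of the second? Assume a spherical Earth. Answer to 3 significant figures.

1.64

For the equirectangular projection with φ₀ = 0 (plate carrée), h = 1 along meridians and k = sec φ along parallels.
Areal scale at 55.2°: h·k = 1.000 × 1.752 = 1.752.
Areal scale at 20.4°: h·k = 1.000 × 1.067 = 1.067.
Ratio = 1.752/1.067 ≈ 1.64.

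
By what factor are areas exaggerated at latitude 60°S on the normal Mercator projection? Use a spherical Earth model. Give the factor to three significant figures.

4.00

Mercator is conformal, so the point scale is isotropic: h = k = sec φ = 1/cos φ.
Areal scale = k² = sec²φ = 1/cos²(60°) = 1/0.5000² = 4.000.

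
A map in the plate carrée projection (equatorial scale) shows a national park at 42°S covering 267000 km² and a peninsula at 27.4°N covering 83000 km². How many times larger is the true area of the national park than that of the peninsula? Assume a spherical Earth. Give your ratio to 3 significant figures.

2.69

On the plate carrée, areal scale = h·k = 1 × sec φ, so true area = apparent × cos φ.
True area of national park: 267000 × cos(42°) = 267000 × 0.7431 = 198400 km².
True area of peninsula: 83000 × cos(27.4°) = 83000 × 0.8878 = 73690 km².
Ratio = 198400 / 73690 ≈ 2.69.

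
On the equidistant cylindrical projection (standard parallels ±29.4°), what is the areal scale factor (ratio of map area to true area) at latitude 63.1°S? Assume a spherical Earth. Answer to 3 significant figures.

1.93

The equidistant cylindrical projection with φ₀ = 29.4° has h = 1 (meridians true) and k = cos φ₀ / cos φ along parallels.
Areal scale = h·k = 1 × cos φ₀ / cos φ; at 63.1°, h = 1.000, k = 1.926, so h·k = 1.926.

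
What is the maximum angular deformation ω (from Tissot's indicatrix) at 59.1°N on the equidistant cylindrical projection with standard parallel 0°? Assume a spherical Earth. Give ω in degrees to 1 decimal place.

In the plate carrée (x = Rλ, y = Rφ), meridians are true-scale (h = 1) and parallels are stretched by k = sec φ.
At 59.1°: h = 1.000, k = 1.947; principal scales a = 1.947, b = 1.000.
sin(ω/2) = (a − b)/(a + b) = 0.9473/2.947 = 0.3214, so ω = 2 arcsin(0.3214) ≈ 37.5°.

37.5°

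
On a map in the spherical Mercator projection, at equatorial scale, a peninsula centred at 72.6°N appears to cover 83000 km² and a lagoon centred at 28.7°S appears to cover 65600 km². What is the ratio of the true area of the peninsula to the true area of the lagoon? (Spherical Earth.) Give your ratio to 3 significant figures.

0.147

Since Mercator area scale is 1/cos²φ, the true area equals the apparent area multiplied by cos²φ.
True area of peninsula: 83000 × cos²(72.6°) = 83000 × 0.08943 = 7422 km².
True area of lagoon: 65600 × cos²(28.7°) = 65600 × 0.7694 = 50470 km².
Ratio = 7422 / 50470 ≈ 0.147.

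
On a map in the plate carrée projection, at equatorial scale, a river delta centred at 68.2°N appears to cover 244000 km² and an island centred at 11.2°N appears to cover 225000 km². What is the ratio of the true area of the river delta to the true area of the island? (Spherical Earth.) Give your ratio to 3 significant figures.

0.411

Plate carrée has h = 1 and k = sec φ, giving areal scale sec φ; true area = (apparent area) · cos φ.
True area of river delta: 244000 × cos(68.2°) = 244000 × 0.3714 = 90610 km².
True area of island: 225000 × cos(11.2°) = 225000 × 0.9810 = 220700 km².
Ratio = 90610 / 220700 ≈ 0.411.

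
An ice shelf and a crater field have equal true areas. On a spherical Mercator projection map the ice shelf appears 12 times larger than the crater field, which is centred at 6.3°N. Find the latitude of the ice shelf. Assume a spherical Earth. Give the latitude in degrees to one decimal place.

73.3°

On Mercator, (apparent₁)/(apparent₂) = sec²φ₁ / sec²φ₂ when true areas are equal.
cos²φ₂ / cos²φ₁ = 12  ⇒  cos φ₁ = cos 6.3° / √12 = 0.9940/3.464 = 0.2869.
φ₁ = arccos(0.2869) ≈ 73.3°.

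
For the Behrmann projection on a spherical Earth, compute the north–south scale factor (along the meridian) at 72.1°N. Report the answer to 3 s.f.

The Behrmann projection is cylindrical equal-area with φ₀ = 30°. A cylindrical equal-area projection with standard parallel φ₀ has meridian scale h = cos φ / cos φ₀ and parallel scale k = cos φ₀ / cos φ (so areas are preserved, h·k = 1).
h = cos 72.1° / cos 30° = 0.3074/0.8660 = 0.3549.

0.355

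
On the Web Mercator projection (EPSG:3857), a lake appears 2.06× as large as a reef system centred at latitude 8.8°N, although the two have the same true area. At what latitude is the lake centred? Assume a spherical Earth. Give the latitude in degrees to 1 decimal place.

On Mercator, (apparent₁)/(apparent₂) = sec²φ₁ / sec²φ₂ when true areas are equal.
cos²φ₂ / cos²φ₁ = 2.06  ⇒  cos φ₁ = cos 8.8° / √2.06 = 0.9882/1.435 = 0.6885.
φ₁ = arccos(0.6885) ≈ 46.5°.

46.5°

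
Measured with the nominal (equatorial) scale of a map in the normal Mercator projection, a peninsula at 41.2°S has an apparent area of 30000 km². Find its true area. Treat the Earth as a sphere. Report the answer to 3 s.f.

17000 km²

The Mercator projection is conformal; its linear scale factor is the same in every direction and equals sec φ = 1/cos φ.
Areal scale = k² = sec²φ = 1/cos²(41.2°) = 1/0.7524² = 1.766.
True area = apparent / (areal scale) = 30000 / 1.766 ≈ 17000 km².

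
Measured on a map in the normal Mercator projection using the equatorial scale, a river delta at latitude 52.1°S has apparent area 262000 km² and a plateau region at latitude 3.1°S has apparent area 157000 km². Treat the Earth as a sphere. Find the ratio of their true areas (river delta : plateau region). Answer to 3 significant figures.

Mercator's areal exaggeration is sec²φ; hence true area = (apparent area) · cos²φ.
True area of river delta: 262000 × cos²(52.1°) = 262000 × 0.3773 = 98860 km².
True area of plateau region: 157000 × cos²(3.1°) = 157000 × 0.9971 = 156500 km².
Ratio = 98860 / 156500 ≈ 0.632.

0.632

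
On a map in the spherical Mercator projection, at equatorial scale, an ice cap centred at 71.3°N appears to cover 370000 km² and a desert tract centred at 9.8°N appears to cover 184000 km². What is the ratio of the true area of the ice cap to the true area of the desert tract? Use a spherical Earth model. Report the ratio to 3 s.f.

0.213

Since Mercator area scale is 1/cos²φ, the true area equals the apparent area multiplied by cos²φ.
True area of ice cap: 370000 × cos²(71.3°) = 370000 × 0.1028 = 38030 km².
True area of desert tract: 184000 × cos²(9.8°) = 184000 × 0.9710 = 178700 km².
Ratio = 38030 / 178700 ≈ 0.213.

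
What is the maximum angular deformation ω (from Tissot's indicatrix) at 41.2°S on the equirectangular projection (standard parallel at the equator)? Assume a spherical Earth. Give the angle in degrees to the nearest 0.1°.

16.2°

In the plate carrée (x = Rλ, y = Rφ), meridians are true-scale (h = 1) and parallels are stretched by k = sec φ.
At 41.2°: h = 1.000, k = 1.329; principal scales a = 1.329, b = 1.000.
sin(ω/2) = (a − b)/(a + b) = 0.3291/2.329 = 0.1413, so ω = 2 arcsin(0.1413) ≈ 16.2°.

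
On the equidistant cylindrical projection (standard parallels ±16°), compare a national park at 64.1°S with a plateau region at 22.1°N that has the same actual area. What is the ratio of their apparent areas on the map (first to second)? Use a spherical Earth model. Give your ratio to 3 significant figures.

2.12

The equidistant cylindrical projection with φ₀ = 16° has h = 1 (meridians true) and k = cos φ₀ / cos φ along parallels.
Areal scale at 64.1°: h·k = 1.000 × 2.201 = 2.201.
Areal scale at 22.1°: h·k = 1.000 × 1.037 = 1.037.
Ratio = 2.201/1.037 ≈ 2.12.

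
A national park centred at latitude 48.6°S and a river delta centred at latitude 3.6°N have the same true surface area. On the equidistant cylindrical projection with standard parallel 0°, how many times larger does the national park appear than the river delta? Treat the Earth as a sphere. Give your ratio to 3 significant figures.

In the plate carrée (x = Rλ, y = Rφ), meridians are true-scale (h = 1) and parallels are stretched by k = sec φ.
Areal scale at 48.6°: h·k = 1.000 × 1.512 = 1.512.
Areal scale at 3.6°: h·k = 1.000 × 1.002 = 1.002.
Ratio = 1.512/1.002 ≈ 1.51.

1.51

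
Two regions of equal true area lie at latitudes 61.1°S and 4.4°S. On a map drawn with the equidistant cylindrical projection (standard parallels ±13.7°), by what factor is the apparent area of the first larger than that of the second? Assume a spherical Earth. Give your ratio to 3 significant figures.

The equidistant cylindrical projection with φ₀ = 13.7° has h = 1 (meridians true) and k = cos φ₀ / cos φ along parallels.
Areal scale at 61.1°: h·k = 1.000 × 2.010 = 2.010.
Areal scale at 4.4°: h·k = 1.000 × 0.9744 = 0.9744.
Ratio = 2.010/0.9744 ≈ 2.06.

2.06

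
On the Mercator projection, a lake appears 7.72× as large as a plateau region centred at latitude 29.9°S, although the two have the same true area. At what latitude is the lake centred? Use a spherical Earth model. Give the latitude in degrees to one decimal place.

For equal true areas on Mercator, apparent areas scale as sec²φ, so the ratio is cos²φ₂ / cos²φ₁.
cos²φ₂ / cos²φ₁ = 7.72  ⇒  cos φ₁ = cos 29.9° / √7.72 = 0.8669/2.778 = 0.3120.
φ₁ = arccos(0.3120) ≈ 71.8°.

71.8°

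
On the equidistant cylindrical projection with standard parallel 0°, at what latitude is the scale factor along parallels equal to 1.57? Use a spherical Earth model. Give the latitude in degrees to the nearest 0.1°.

Plate carrée: h = 1, k = sec φ along parallels.
sec φ = 1.57  ⇒  cos φ = 0.6369  ⇒  φ ≈ 50.4°.

50.4°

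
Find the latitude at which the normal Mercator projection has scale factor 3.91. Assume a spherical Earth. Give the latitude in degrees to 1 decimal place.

Mercator scale is k = sec φ = 1/cos φ.
1/cos φ = 3.91  ⇒  cos φ = 0.2558  ⇒  φ = arccos(0.2558) ≈ 75.2°.

75.2°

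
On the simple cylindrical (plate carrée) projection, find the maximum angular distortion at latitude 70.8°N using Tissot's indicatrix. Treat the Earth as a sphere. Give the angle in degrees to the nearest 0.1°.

Plate carrée maps x = Rλ, y = Rφ. The meridian scale is h = 1 and the parallel scale is k = 1/cos φ = sec φ.
At 70.8°: h = 1.000, k = 3.041; principal scales a = 3.041, b = 1.000.
sin(ω/2) = (a − b)/(a + b) = 2.041/4.041 = 0.5050, so ω = 2 arcsin(0.5050) ≈ 60.7°.

60.7°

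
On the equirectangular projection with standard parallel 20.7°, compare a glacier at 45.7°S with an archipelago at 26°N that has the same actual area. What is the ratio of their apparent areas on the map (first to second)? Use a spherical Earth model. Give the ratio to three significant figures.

The equidistant cylindrical projection with φ₀ = 20.7° has h = 1 (meridians true) and k = cos φ₀ / cos φ along parallels.
Areal scale at 45.7°: h·k = 1.000 × 1.339 = 1.339.
Areal scale at 26°: h·k = 1.000 × 1.041 = 1.041.
Ratio = 1.339/1.041 ≈ 1.29.

1.29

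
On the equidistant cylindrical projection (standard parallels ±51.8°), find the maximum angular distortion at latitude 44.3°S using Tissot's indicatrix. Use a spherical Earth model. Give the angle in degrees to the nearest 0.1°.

The equidistant cylindrical projection with φ₀ = 51.8° has h = 1 (meridians true) and k = cos φ₀ / cos φ along parallels.
At 44.3°: h = 1.000, k = 0.8641; principal scales a = 1.000, b = 0.8641.
sin(ω/2) = (a − b)/(a + b) = 0.1359/1.864 = 0.07292, so ω = 2 arcsin(0.07292) ≈ 8.4°.

8.4°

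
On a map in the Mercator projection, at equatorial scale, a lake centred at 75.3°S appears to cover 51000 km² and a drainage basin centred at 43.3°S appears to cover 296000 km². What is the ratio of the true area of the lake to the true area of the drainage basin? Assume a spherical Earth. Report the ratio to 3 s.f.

Mercator's areal exaggeration is sec²φ; hence true area = (apparent area) · cos²φ.
True area of lake: 51000 × cos²(75.3°) = 51000 × 0.06439 = 3284 km².
True area of drainage basin: 296000 × cos²(43.3°) = 296000 × 0.5297 = 156800 km².
Ratio = 3284 / 156800 ≈ 0.0209.

0.0209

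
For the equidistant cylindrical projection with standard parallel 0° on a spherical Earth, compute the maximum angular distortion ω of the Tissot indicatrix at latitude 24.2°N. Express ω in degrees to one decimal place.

In the plate carrée (x = Rλ, y = Rφ), meridians are true-scale (h = 1) and parallels are stretched by k = sec φ.
At 24.2°: h = 1.000, k = 1.096; principal scales a = 1.096, b = 1.000.
sin(ω/2) = (a − b)/(a + b) = 0.09635/2.096 = 0.04596, so ω = 2 arcsin(0.04596) ≈ 5.3°.

5.3°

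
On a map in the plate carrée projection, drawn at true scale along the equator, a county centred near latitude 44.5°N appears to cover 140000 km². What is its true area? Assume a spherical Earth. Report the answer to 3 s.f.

99900 km²

In the plate carrée (x = Rλ, y = Rφ), meridians are true-scale (h = 1) and parallels are stretched by k = sec φ.
Areal scale = h·k = 1 × sec φ; at 44.5°, h = 1.000, k = 1.402, so h·k = 1.402.
True area = apparent / (areal scale) = 140000 / 1.402 ≈ 99900 km².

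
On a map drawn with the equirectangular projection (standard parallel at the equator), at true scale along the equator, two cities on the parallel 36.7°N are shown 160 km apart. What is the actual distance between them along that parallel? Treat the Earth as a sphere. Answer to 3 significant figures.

In the plate carrée (x = Rλ, y = Rφ), meridians are true-scale (h = 1) and parallels are stretched by k = sec φ.
Along the parallel at 36.7°, map distances are exaggerated by k = sec 36.7° = 1.247.
True distance = 160 / 1.247 = 160 × cos 36.7° ≈ 128 km.

128 km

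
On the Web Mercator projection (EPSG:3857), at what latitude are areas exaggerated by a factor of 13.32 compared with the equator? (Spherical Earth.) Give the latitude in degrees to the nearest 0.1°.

Mercator areal scale is sec²φ.
sec²φ = 13.32  ⇒  cos²φ = 0.07508  ⇒  cos φ = 0.2740.
φ = arccos(0.2740) ≈ 74.1°.

74.1°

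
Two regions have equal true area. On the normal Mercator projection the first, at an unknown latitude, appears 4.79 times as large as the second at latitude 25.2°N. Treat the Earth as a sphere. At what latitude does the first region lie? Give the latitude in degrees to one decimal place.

65.6°

On Mercator, (apparent₁)/(apparent₂) = sec²φ₁ / sec²φ₂ when true areas are equal.
cos²φ₂ / cos²φ₁ = 4.79  ⇒  cos φ₁ = cos 25.2° / √4.79 = 0.9048/2.189 = 0.4134.
φ₁ = arccos(0.4134) ≈ 65.6°.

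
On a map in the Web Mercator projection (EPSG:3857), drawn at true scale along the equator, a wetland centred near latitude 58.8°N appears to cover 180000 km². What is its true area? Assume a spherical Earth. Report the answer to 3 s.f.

48300 km²

The Mercator projection is conformal; its linear scale factor is the same in every direction and equals sec φ = 1/cos φ.
Areal scale = k² = sec²φ = 1/cos²(58.8°) = 1/0.5180² = 3.726.
True area = apparent / (areal scale) = 180000 / 3.726 ≈ 48300 km².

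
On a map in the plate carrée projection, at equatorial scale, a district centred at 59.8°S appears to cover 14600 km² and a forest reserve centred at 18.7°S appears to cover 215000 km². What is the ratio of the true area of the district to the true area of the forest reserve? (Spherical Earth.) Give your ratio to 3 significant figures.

0.0361

On the plate carrée, areal scale = h·k = 1 × sec φ, so true area = apparent × cos φ.
True area of district: 14600 × cos(59.8°) = 14600 × 0.5030 = 7344 km².
True area of forest reserve: 215000 × cos(18.7°) = 215000 × 0.9472 = 203700 km².
Ratio = 7344 / 203700 ≈ 0.0361.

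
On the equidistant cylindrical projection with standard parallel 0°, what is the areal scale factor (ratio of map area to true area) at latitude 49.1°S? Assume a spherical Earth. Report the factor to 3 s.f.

For the equirectangular projection with φ₀ = 0 (plate carrée), h = 1 along meridians and k = sec φ along parallels.
Areal scale = h·k = 1 × sec φ; at 49.1°, h = 1.000, k = 1.527, so h·k = 1.527.

1.53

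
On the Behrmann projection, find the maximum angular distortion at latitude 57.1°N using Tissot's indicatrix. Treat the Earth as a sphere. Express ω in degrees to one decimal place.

The Behrmann projection is cylindrical equal-area with φ₀ = 30°. For cylindrical equal-area with standard parallel φ₀, h = cos φ / cos φ₀ and k = cos φ₀ / cos φ, so h·k = 1.
At 57.1°: h = 0.6272, k = 1.594; principal scales a = 1.594, b = 0.6272.
sin(ω/2) = (a − b)/(a + b) = 0.9672/2.222 = 0.4354, so ω = 2 arcsin(0.4354) ≈ 51.6°.

51.6°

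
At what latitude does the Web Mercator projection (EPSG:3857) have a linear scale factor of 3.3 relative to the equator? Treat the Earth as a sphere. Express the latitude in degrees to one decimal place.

72.4°

Mercator scale is k = sec φ = 1/cos φ.
1/cos φ = 3.3  ⇒  cos φ = 0.3030  ⇒  φ = arccos(0.3030) ≈ 72.4°.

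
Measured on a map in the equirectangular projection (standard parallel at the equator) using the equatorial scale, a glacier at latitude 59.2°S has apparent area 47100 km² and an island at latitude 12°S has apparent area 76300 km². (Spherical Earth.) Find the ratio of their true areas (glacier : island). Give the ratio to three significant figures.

Plate carrée has h = 1 and k = sec φ, giving areal scale sec φ; true area = (apparent area) · cos φ.
True area of glacier: 47100 × cos(59.2°) = 47100 × 0.5120 = 24120 km².
True area of island: 76300 × cos(12°) = 76300 × 0.9781 = 74630 km².
Ratio = 24120 / 74630 ≈ 0.323.

0.323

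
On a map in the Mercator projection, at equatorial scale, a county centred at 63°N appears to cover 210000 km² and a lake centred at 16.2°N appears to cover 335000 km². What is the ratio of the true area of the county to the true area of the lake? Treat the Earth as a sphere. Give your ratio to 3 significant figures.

On Mercator the areal scale is sec²φ, so true area = apparent × cos²φ.
True area of county: 210000 × cos²(63°) = 210000 × 0.2061 = 43280 km².
True area of lake: 335000 × cos²(16.2°) = 335000 × 0.9222 = 308900 km².
Ratio = 43280 / 308900 ≈ 0.140.

0.140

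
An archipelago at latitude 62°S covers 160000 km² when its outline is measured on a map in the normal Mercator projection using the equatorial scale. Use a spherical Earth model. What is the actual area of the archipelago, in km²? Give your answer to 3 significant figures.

For Mercator, h = k = sec φ (a conformal cylindrical projection has a single point scale, 1/cos φ).
Areal scale = k² = sec²φ = 1/cos²(62°) = 1/0.4695² = 4.537.
True area = apparent / (areal scale) = 160000 / 4.537 ≈ 35300 km².

35300 km²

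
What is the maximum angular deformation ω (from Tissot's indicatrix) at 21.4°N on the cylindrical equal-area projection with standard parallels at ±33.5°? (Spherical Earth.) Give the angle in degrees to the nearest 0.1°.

Cylindrical equal-area (φ₀ = 33.5°): h = cos φ / cos 33.5° along meridians, k = cos 33.5° / cos φ along parallels; h·k = 1.
At 21.4°: h = 1.117, k = 0.8956; principal scales a = 1.117, b = 0.8956.
sin(ω/2) = (a − b)/(a + b) = 0.2209/2.012 = 0.1098, so ω = 2 arcsin(0.1098) ≈ 12.6°.

12.6°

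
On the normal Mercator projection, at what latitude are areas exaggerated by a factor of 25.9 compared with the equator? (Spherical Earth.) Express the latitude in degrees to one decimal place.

Mercator areal scale is sec²φ.
sec²φ = 25.9  ⇒  cos²φ = 0.03861  ⇒  cos φ = 0.1965.
φ = arccos(0.1965) ≈ 78.7°.

78.7°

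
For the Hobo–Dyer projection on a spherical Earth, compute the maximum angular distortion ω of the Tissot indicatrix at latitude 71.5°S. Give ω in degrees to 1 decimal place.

The Hobo–Dyer projection is cylindrical equal-area with φ₀ = 37.5°. For cylindrical equal-area with standard parallel φ₀, h = cos φ / cos φ₀ and k = cos φ₀ / cos φ, so h·k = 1.
At 71.5°: h = 0.4000, k = 2.500; principal scales a = 2.500, b = 0.4000.
sin(ω/2) = (a − b)/(a + b) = 2.100/2.900 = 0.7242, so ω = 2 arcsin(0.7242) ≈ 92.8°.

92.8°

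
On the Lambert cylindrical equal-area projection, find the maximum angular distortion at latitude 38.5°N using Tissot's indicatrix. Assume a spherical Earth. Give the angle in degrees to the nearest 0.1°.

27.8°

The Lambert cylindrical equal-area projection is the cylindrical equal-area projection with its standard parallel at the equator (φ₀ = 0). A cylindrical equal-area projection with standard parallel φ₀ has meridian scale h = cos φ / cos φ₀ and parallel scale k = cos φ₀ / cos φ (so areas are preserved, h·k = 1).
At 38.5°: h = 0.7826, k = 1.278; principal scales a = 1.278, b = 0.7826.
sin(ω/2) = (a − b)/(a + b) = 0.4952/2.060 = 0.2403, so ω = 2 arcsin(0.2403) ≈ 27.8°.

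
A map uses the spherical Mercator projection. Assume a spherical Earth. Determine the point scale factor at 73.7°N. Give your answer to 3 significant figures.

3.56

For Mercator, h = k = sec φ (a conformal cylindrical projection has a single point scale, 1/cos φ).
k = 1/cos 73.7° = 1/0.2807 = 3.563.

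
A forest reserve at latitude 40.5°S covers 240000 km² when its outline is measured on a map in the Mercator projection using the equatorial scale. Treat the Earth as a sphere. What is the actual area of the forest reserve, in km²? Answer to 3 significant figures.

Mercator is conformal, so the point scale is isotropic: h = k = sec φ = 1/cos φ.
Areal scale = k² = sec²φ = 1/cos²(40.5°) = 1/0.7604² = 1.729.
True area = apparent / (areal scale) = 240000 / 1.729 ≈ 139000 km².

139000 km²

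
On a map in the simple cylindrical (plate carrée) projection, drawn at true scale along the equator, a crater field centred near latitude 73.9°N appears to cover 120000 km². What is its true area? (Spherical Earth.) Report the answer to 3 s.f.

For the equirectangular projection with φ₀ = 0 (plate carrée), h = 1 along meridians and k = sec φ along parallels.
Areal scale = h·k = 1 × sec φ; at 73.9°, h = 1.000, k = 3.606, so h·k = 3.606.
True area = apparent / (areal scale) = 120000 / 3.606 ≈ 33300 km².

33300 km²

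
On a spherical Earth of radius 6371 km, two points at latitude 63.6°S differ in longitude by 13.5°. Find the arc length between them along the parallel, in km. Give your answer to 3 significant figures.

667 km

Arc length along a parallel = R cos φ · Δλ (with Δλ in radians).
= 6371 × cos 63.6° × (13.5° × π/180) = 6371 × 0.4446 × 0.2356 ≈ 667 km.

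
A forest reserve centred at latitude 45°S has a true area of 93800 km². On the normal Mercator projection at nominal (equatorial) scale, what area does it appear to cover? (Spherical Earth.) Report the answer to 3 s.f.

188000 km²

The Mercator projection is conformal; its linear scale factor is the same in every direction and equals sec φ = 1/cos φ.
Areal scale = k² = sec²φ = 1/cos²(45°) = 1/0.7071² = 2.000.
Apparent area = 93800 × 2.000 ≈ 188000 km².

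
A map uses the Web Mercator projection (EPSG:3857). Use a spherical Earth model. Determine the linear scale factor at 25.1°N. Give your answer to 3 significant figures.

Mercator is conformal, so the point scale is isotropic: h = k = sec φ = 1/cos φ.
k = 1/cos 25.1° = 1/0.9056 = 1.104.

1.10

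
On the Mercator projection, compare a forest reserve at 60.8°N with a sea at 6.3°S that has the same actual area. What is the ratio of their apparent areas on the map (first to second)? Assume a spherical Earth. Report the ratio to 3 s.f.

Mercator is conformal with k = sec φ, so areal scale = k² = sec²φ.
At 60.8°: sec²(60.8°) = 1/0.4879² = 4.202.
At 6.3°: sec²(6.3°) = 1/0.9940² = 1.012.
Ratio = 4.202/1.012 = cos²(6.3°)/cos²(60.8°) ≈ 4.15.

4.15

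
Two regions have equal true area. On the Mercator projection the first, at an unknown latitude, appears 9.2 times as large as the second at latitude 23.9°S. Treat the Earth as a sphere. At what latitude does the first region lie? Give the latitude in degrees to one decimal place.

72.5°

For equal true areas on Mercator, apparent areas scale as sec²φ, so the ratio is cos²φ₂ / cos²φ₁.
cos²φ₂ / cos²φ₁ = 9.2  ⇒  cos φ₁ = cos 23.9° / √9.2 = 0.9143/3.033 = 0.3014.
φ₁ = arccos(0.3014) ≈ 72.5°.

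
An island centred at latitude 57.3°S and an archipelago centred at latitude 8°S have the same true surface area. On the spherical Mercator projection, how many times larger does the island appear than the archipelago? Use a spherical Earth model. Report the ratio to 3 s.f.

Mercator areal scale is sec²φ.
At 57.3°: sec²(57.3°) = 1/0.5402² = 3.426.
At 8°: sec²(8°) = 1/0.9903² = 1.020.
Ratio = 3.426/1.020 = cos²(8°)/cos²(57.3°) ≈ 3.36.

3.36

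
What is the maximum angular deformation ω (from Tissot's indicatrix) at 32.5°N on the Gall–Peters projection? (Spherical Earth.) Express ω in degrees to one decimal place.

20.1°

The Gall–Peters projection is cylindrical equal-area with φ₀ = 45°. Cylindrical equal-area (φ₀ = 45°): h = cos φ / cos 45° along meridians, k = cos 45° / cos φ along parallels; h·k = 1.
At 32.5°: h = 1.193, k = 0.8384; principal scales a = 1.193, b = 0.8384.
sin(ω/2) = (a − b)/(a + b) = 0.3543/2.031 = 0.1744, so ω = 2 arcsin(0.1744) ≈ 20.1°.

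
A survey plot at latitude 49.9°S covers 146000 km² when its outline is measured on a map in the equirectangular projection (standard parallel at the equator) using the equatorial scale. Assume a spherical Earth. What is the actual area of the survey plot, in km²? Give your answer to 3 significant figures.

For the equirectangular projection with φ₀ = 0 (plate carrée), h = 1 along meridians and k = sec φ along parallels.
Areal scale = h·k = 1 × sec φ; at 49.9°, h = 1.000, k = 1.552, so h·k = 1.552.
True area = apparent / (areal scale) = 146000 / 1.552 ≈ 94000 km².

94000 km²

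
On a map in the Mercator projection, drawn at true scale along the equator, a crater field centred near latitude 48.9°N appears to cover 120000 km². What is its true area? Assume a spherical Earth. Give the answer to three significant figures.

51900 km²

The Mercator projection is conformal; its linear scale factor is the same in every direction and equals sec φ = 1/cos φ.
Areal scale = k² = sec²φ = 1/cos²(48.9°) = 1/0.6574² = 2.314.
True area = apparent / (areal scale) = 120000 / 2.314 ≈ 51900 km².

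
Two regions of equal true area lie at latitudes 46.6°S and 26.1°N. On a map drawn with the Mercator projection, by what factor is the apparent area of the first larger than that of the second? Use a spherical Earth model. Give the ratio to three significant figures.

Mercator areal scale is sec²φ.
At 46.6°: sec²(46.6°) = 1/0.6871² = 2.118.
At 26.1°: sec²(26.1°) = 1/0.8980² = 1.240.
Ratio = 2.118/1.240 = cos²(26.1°)/cos²(46.6°) ≈ 1.71.

1.71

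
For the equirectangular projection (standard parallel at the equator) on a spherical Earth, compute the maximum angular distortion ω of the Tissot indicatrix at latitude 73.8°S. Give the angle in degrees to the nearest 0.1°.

68.6°

Plate carrée maps x = Rλ, y = Rφ. The meridian scale is h = 1 and the parallel scale is k = 1/cos φ = sec φ.
At 73.8°: h = 1.000, k = 3.584; principal scales a = 3.584, b = 1.000.
sin(ω/2) = (a − b)/(a + b) = 2.584/4.584 = 0.5637, so ω = 2 arcsin(0.5637) ≈ 68.6°.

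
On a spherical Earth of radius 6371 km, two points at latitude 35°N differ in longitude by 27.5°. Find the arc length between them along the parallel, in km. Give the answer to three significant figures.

2500 km

Arc length along a parallel = R cos φ · Δλ (with Δλ in radians).
= 6371 × cos 35° × (27.5° × π/180) = 6371 × 0.8192 × 0.4800 ≈ 2500 km.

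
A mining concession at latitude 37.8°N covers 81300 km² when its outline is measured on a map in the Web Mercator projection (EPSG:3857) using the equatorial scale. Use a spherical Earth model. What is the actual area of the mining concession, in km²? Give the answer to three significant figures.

50800 km²

For Mercator, h = k = sec φ (a conformal cylindrical projection has a single point scale, 1/cos φ).
Areal scale = k² = sec²φ = 1/cos²(37.8°) = 1/0.7902² = 1.602.
True area = apparent / (areal scale) = 81300 / 1.602 ≈ 50800 km².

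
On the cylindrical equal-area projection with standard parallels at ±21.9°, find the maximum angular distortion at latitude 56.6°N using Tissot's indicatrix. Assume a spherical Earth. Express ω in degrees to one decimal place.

57.3°

For cylindrical equal-area with standard parallel φ₀, h = cos φ / cos φ₀ and k = cos φ₀ / cos φ, so h·k = 1.
At 56.6°: h = 0.5933, k = 1.686; principal scales a = 1.686, b = 0.5933.
sin(ω/2) = (a − b)/(a + b) = 1.092/2.279 = 0.4793, so ω = 2 arcsin(0.4793) ≈ 57.3°.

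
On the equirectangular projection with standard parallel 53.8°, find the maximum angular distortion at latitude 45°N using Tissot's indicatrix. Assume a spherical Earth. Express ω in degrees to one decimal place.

10.3°

In the equirectangular projection with standard parallel φ₀ = 53.8° (x = Rλ cos φ₀, y = Rφ), meridians are true-scale (h = 1) and the parallel scale is k = cos φ₀ / cos φ.
At 45°: h = 1.000, k = 0.8352; principal scales a = 1.000, b = 0.8352.
sin(ω/2) = (a − b)/(a + b) = 0.1648/1.835 = 0.08977, so ω = 2 arcsin(0.08977) ≈ 10.3°.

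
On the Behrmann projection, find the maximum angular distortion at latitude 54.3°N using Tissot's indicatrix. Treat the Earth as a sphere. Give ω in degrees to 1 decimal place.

44.1°

Behrmann is a cylindrical equal-area projection with standard parallels at ±30°. A cylindrical equal-area projection with standard parallel φ₀ has meridian scale h = cos φ / cos φ₀ and parallel scale k = cos φ₀ / cos φ (so areas are preserved, h·k = 1).
At 54.3°: h = 0.6738, k = 1.484; principal scales a = 1.484, b = 0.6738.
sin(ω/2) = (a − b)/(a + b) = 0.8103/2.158 = 0.3755, so ω = 2 arcsin(0.3755) ≈ 44.1°.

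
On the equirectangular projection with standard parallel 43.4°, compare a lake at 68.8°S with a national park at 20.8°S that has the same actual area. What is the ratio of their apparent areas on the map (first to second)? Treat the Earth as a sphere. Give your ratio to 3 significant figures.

2.59

In the equirectangular projection with standard parallel φ₀ = 43.4° (x = Rλ cos φ₀, y = Rφ), meridians are true-scale (h = 1) and the parallel scale is k = cos φ₀ / cos φ.
Areal scale at 68.8°: h·k = 1.000 × 2.009 = 2.009.
Areal scale at 20.8°: h·k = 1.000 × 0.7772 = 0.7772.
Ratio = 2.009/0.7772 ≈ 2.59.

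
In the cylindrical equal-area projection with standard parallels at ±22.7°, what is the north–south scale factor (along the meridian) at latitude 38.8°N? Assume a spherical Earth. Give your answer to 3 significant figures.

0.845

A cylindrical equal-area projection with standard parallel φ₀ has meridian scale h = cos φ / cos φ₀ and parallel scale k = cos φ₀ / cos φ (so areas are preserved, h·k = 1).
h = cos 38.8° / cos 22.7° = 0.7793/0.9225 = 0.8448.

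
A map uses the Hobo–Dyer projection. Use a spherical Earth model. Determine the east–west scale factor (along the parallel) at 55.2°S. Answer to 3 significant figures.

1.39

The Hobo–Dyer projection is cylindrical equal-area with φ₀ = 37.5°. Cylindrical equal-area (φ₀ = 37.5°): h = cos φ / cos 37.5° along meridians, k = cos 37.5° / cos φ along parallels; h·k = 1.
k = cos 37.5° / cos 55.2° = 0.7934/0.5707 = 1.390.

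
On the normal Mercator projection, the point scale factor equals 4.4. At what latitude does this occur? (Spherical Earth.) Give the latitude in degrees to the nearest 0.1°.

Mercator scale is k = sec φ = 1/cos φ.
1/cos φ = 4.4  ⇒  cos φ = 0.2273  ⇒  φ = arccos(0.2273) ≈ 76.9°.

76.9°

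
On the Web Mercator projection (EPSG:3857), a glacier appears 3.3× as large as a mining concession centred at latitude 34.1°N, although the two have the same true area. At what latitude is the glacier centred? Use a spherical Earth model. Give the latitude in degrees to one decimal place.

62.9°

For equal true areas on Mercator, apparent areas scale as sec²φ, so the ratio is cos²φ₂ / cos²φ₁.
cos²φ₂ / cos²φ₁ = 3.3  ⇒  cos φ₁ = cos 34.1° / √3.3 = 0.8281/1.817 = 0.4558.
φ₁ = arccos(0.4558) ≈ 62.9°.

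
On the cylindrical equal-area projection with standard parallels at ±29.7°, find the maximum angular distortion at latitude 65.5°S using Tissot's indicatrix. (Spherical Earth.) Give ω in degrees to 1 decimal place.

A cylindrical equal-area projection with standard parallel φ₀ has meridian scale h = cos φ / cos φ₀ and parallel scale k = cos φ₀ / cos φ (so areas are preserved, h·k = 1).
At 65.5°: h = 0.4774, k = 2.095; principal scales a = 2.095, b = 0.4774.
sin(ω/2) = (a − b)/(a + b) = 1.617/2.572 = 0.6288, so ω = 2 arcsin(0.6288) ≈ 77.9°.

77.9°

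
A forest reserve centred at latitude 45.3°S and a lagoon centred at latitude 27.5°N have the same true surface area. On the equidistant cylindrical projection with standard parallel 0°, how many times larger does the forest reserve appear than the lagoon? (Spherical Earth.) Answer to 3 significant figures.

1.26

Plate carrée maps x = Rλ, y = Rφ. The meridian scale is h = 1 and the parallel scale is k = 1/cos φ = sec φ.
Areal scale at 45.3°: h·k = 1.000 × 1.422 = 1.422.
Areal scale at 27.5°: h·k = 1.000 × 1.127 = 1.127.
Ratio = 1.422/1.127 ≈ 1.26.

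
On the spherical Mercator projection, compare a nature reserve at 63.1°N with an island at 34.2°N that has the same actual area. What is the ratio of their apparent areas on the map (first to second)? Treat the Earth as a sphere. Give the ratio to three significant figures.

3.34

Mercator areal scale is sec²φ.
At 63.1°: sec²(63.1°) = 1/0.4524² = 4.885.
At 34.2°: sec²(34.2°) = 1/0.8271² = 1.462.
Ratio = 4.885/1.462 = cos²(34.2°)/cos²(63.1°) ≈ 3.34.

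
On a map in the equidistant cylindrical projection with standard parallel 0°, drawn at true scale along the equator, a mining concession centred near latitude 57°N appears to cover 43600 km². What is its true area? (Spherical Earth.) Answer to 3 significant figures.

23700 km²

Plate carrée maps x = Rλ, y = Rφ. The meridian scale is h = 1 and the parallel scale is k = 1/cos φ = sec φ.
Areal scale = h·k = 1 × sec φ; at 57°, h = 1.000, k = 1.836, so h·k = 1.836.
True area = apparent / (areal scale) = 43600 / 1.836 ≈ 23700 km².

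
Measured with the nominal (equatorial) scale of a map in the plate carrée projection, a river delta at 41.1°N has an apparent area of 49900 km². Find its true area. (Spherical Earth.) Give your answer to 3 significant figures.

37600 km²

In the plate carrée (x = Rλ, y = Rφ), meridians are true-scale (h = 1) and parallels are stretched by k = sec φ.
Areal scale = h·k = 1 × sec φ; at 41.1°, h = 1.000, k = 1.327, so h·k = 1.327.
True area = apparent / (areal scale) = 49900 / 1.327 ≈ 37600 km².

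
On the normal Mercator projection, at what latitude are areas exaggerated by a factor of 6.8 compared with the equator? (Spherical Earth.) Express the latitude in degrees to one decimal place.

Mercator areal scale is sec²φ.
sec²φ = 6.8  ⇒  cos²φ = 0.1471  ⇒  cos φ = 0.3835.
φ = arccos(0.3835) ≈ 67.5°.

67.5°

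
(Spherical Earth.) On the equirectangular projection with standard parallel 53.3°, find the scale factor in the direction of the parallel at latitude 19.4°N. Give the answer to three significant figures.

In the equirectangular projection with standard parallel φ₀ = 53.3° (x = Rλ cos φ₀, y = Rφ), meridians are true-scale (h = 1) and the parallel scale is k = cos φ₀ / cos φ.
k = cos 53.3° / cos 19.4° = 0.5976/0.9432 = 0.6336.

0.634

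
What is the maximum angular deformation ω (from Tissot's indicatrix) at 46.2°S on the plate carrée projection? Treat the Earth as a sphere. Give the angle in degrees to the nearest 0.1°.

Plate carrée maps x = Rλ, y = Rφ. The meridian scale is h = 1 and the parallel scale is k = 1/cos φ = sec φ.
At 46.2°: h = 1.000, k = 1.445; principal scales a = 1.445, b = 1.000.
sin(ω/2) = (a − b)/(a + b) = 0.4448/2.445 = 0.1819, so ω = 2 arcsin(0.1819) ≈ 21.0°.

21.0°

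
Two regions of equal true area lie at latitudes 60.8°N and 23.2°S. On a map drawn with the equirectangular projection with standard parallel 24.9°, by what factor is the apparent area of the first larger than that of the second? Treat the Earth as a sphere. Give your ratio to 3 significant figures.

The equidistant cylindrical projection with φ₀ = 24.9° has h = 1 (meridians true) and k = cos φ₀ / cos φ along parallels.
Areal scale at 60.8°: h·k = 1.000 × 1.859 = 1.859.
Areal scale at 23.2°: h·k = 1.000 × 0.9868 = 0.9868.
Ratio = 1.859/0.9868 ≈ 1.88.

1.88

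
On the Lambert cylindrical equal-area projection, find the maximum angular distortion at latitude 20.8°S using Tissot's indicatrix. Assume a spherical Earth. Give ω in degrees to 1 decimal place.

7.7°

The Lambert cylindrical equal-area projection is the cylindrical equal-area projection with its standard parallel at the equator (φ₀ = 0). A cylindrical equal-area projection with standard parallel φ₀ has meridian scale h = cos φ / cos φ₀ and parallel scale k = cos φ₀ / cos φ (so areas are preserved, h·k = 1).
At 20.8°: h = 0.9348, k = 1.070; principal scales a = 1.070, b = 0.9348.
sin(ω/2) = (a − b)/(a + b) = 0.1349/2.005 = 0.06729, so ω = 2 arcsin(0.06729) ≈ 7.7°.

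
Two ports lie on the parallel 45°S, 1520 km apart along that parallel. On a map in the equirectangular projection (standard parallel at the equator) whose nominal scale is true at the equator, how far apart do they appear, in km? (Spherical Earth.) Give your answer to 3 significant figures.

In the plate carrée (x = Rλ, y = Rφ), meridians are true-scale (h = 1) and parallels are stretched by k = sec φ.
Along the parallel, k = sec 45° = 1/0.7071 = 1.414.
Map distance = 1520 × 1.414 ≈ 2150 km.

2150 km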